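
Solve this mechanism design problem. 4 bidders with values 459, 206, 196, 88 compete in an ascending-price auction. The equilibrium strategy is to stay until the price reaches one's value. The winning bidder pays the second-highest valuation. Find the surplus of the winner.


Step 1: Identify the highest value: 459
Step 2: Identify the second-highest value: 206
Step 3: The final price = second-highest value = 206
Step 4: Surplus = 459 - 206 = 253

253


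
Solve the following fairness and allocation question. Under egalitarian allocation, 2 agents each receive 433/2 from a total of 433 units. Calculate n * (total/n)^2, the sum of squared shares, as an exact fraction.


Step 1: Each agent's share = 433/2
Step 2: Square of each share = (433/2)^2 = 187489/4
Step 3: Sum of squares = 2 * 187489/4 = 187489/2

187489/2


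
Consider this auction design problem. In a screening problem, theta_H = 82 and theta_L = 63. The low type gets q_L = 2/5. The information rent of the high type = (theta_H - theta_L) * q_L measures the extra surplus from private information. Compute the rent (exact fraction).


Step 1: theta_H - theta_L = 82 - 63 = 19
Step 2: Information rent = (theta_H - theta_L) * q_L
Step 3: = 19 * 2/5
Step 4: = 38/5

38/5


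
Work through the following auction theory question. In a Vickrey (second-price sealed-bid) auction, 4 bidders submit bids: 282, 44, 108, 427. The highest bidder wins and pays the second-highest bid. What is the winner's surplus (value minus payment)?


Step 1: Sort bids in descending order: 427, 282, 108, 44
Step 2: The winning bid is the highest: 427
Step 3: The payment equals the second-highest bid: 282
Step 4: Surplus = winner's bid - payment = 427 - 282 = 145

145


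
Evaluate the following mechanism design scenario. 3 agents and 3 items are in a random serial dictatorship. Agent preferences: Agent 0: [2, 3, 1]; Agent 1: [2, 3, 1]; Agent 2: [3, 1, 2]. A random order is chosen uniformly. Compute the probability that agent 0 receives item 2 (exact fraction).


Step 1: Agent 0 wants item 2
Step 2: There are 6 possible orderings of agents
Step 3: In 3 orderings, agent 0 gets item 2
Step 4: Probability = 3/6 = 1/2

1/2


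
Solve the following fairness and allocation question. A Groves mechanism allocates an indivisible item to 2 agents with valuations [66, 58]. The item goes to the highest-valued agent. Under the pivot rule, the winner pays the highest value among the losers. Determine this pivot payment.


Step 1: The efficient winner is agent 0 with value 66
Step 2: Other agents' values: [58]
Step 3: Pivot payment = max(others) = 58
Step 4: The winner pays 58

58


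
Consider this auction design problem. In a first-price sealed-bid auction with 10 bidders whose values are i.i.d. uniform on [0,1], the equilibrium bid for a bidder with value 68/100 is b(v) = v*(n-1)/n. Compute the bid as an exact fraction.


Step 1: The symmetric BNE bidding function is b(v) = v * (n-1) / n
Step 2: Substitute v = 17/25 and n = 10
Step 3: b = 17/25 * 9/10
Step 4: b = 153/250

153/250


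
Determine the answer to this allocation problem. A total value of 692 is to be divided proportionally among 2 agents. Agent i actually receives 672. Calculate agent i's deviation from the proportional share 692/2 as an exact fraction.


Step 1: Proportional share = 692/2 = 346
Step 2: Agent's actual allocation = 672
Step 3: Excess = 672 - 346 = 326

326


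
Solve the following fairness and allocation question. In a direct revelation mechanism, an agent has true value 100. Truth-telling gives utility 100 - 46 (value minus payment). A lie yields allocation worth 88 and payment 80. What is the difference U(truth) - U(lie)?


Step 1: U(truth) = value - payment = 100 - 46 = 54
Step 2: U(lie) = allocation - payment = 88 - 80 = 8
Step 3: IC gap = 54 - 8 = 46

46


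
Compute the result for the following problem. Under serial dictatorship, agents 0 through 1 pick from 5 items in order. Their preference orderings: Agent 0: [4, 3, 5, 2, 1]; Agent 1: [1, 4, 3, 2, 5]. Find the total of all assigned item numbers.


Step 1: Agent 0 picks item 4
Step 2: Agent 1 picks item 1
Step 3: Sum = 4 + 1 = 5

5


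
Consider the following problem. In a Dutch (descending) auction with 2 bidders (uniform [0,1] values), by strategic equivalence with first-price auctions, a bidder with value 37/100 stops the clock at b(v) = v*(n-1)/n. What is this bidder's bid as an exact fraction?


Step 1: Dutch auctions are strategically equivalent to first-price auctions
Step 2: The equilibrium bid is b(v) = v*(n-1)/n
Step 3: b = 37/100 * 1/2
Step 4: b = 37/200

37/200


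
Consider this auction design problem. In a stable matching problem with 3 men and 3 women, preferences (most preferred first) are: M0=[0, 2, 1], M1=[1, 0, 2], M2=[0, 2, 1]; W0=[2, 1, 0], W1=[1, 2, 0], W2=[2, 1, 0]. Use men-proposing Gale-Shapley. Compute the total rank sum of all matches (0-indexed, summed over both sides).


Step 1: Run Gale-Shapley (men propose, women hold best offer):
  M0 proposes to W0; she accepts
  M1 proposes to W1; she accepts
  M2 proposes to W0; she switches from M0
  M0 proposes to W2; she accepts
Step 2: Final matching: W0-M2, W1-M1, W2-M0
Step 3: 0-indexed ranks (man's rank of his match, then woman's): 0 + 0 + 0 + 0 + 1 + 2
Step 4: Total rank sum = 3

3


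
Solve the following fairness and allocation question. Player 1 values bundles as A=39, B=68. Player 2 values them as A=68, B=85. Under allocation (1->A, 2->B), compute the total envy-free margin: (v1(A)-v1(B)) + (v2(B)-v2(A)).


Step 1: Player 1's margin = v1(A) - v1(B) = 39 - 68 = -29
Step 2: Player 2's margin = v2(B) - v2(A) = 85 - 68 = 17
Step 3: Total margin = -29 + 17 = -12

-12


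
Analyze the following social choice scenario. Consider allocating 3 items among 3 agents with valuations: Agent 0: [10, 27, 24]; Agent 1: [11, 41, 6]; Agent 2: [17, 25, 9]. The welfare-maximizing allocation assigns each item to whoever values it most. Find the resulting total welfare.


Step 1: For each item, find the maximum value among all agents.
Step 2: Item 0 -> Agent 2 (value 17)
Step 3: Item 1 -> Agent 1 (value 41)
Step 4: Item 2 -> Agent 0 (value 24)
Step 5: Total welfare = 17 + 41 + 24 = 82

82


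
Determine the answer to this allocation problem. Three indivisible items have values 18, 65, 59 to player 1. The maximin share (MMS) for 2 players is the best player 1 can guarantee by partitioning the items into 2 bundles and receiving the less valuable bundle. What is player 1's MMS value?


Step 1: Item values = 18, 65, 59
Step 2: Enumerate all 2-bundle partitions and take the smaller bundle:
  Partition 1: {18} vs {65,59} -> bundles 18, 124; min = 18
  Partition 2: {65} vs {18,59} -> bundles 65, 77; min = 65
  Partition 3: {59} vs {18,65} -> bundles 59, 83; min = 59
Step 3: MMS = max(18, 65, 59) = 65

65


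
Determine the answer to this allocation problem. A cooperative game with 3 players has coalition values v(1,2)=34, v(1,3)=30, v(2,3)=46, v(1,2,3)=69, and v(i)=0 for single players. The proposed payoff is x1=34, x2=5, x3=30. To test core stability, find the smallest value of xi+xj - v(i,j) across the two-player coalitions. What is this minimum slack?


Step 1: Slack for coalition (1,2): x1+x2 - v12 = 39 - 34 = 5
Step 2: Slack for coalition (1,3): x1+x3 - v13 = 64 - 30 = 34
Step 3: Slack for coalition (2,3): x2+x3 - v23 = 35 - 46 = -11
Step 4: Minimum slack = min(5, 34, -11) = -11, attained by (2,3); coalition (2,3) can block (slack < 0), so the allocation is not in the core

-11


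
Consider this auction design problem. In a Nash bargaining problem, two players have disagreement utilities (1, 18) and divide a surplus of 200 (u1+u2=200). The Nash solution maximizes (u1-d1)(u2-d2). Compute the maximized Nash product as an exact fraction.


Step 1: The Nash solution splits surplus symmetrically above the disagreement point
Step 2: u1 = (total + d1 - d2)/2 = (200 + 1 - 18)/2 = 183/2
Step 3: u2 = (total - d1 + d2)/2 = (200 - 1 + 18)/2 = 217/2
Step 4: Nash product = (183/2 - 1) * (217/2 - 18)
Step 5: = 181/2 * 181/2 = 32761/4

32761/4


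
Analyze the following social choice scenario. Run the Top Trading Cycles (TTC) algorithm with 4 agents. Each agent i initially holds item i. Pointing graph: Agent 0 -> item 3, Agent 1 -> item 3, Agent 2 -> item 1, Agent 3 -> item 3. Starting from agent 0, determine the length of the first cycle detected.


Step 1: Trace the pointer graph from agent 0: 0 -> 3 -> 3
Step 2: A cycle is detected when we revisit agent 3
Step 3: The cycle is: 3 -> 3
Step 4: Cycle length = 1

1


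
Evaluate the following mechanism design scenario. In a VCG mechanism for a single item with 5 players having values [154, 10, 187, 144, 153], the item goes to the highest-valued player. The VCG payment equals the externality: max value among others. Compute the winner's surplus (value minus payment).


Step 1: The winner is the agent with the highest value: agent 2 with value 187
Step 2: Values of other agents: [154, 10, 144, 153]
Step 3: VCG payment = max of others' values = 154
Step 4: Surplus = 187 - 154 = 33

33


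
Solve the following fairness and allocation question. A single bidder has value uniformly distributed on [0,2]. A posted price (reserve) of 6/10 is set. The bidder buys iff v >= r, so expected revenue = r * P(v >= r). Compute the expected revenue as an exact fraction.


Step 1: Posted price r = 3/5, value support [0,2]
Step 2: P(v >= r) = (2 - 3/5)/2 = 7/10
Step 3: Expected revenue = r * P(v >= r) = 3/5 * 7/10
Step 4: Revenue = 21/50

21/50


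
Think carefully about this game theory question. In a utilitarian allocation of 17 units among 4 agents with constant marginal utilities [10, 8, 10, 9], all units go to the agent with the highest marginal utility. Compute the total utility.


Step 1: The marginal utilities are [10, 8, 10, 9]
Step 2: The highest marginal utility is 10
Step 3: All 17 units go to that agent
Step 4: Total utility = 10 * 17 = 170

170


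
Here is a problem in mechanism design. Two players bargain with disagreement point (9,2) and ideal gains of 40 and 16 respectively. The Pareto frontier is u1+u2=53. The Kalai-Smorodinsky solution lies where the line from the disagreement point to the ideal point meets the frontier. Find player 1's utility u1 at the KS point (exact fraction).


Step 1: At the KS point, (u1-d1)/r1 = (u2-d2)/r2 = t and u1+u2 = 53
Step 2: u1 = d1 + r1*t and u2 = d2 + r2*t, so (d1 + r1*t) + (d2 + r2*t) = 53
Step 3: t = (53 - 9 - 2)/(40 + 16) = 42/56 = 3/4
Step 4: u1 = d1 + r1*t = 9 + 40 * 3/4 = 39
Step 5: (Check: u2 = d2 + r2*t = 14; u1+u2 = 39 + 14 = 53, on the frontier.)

39


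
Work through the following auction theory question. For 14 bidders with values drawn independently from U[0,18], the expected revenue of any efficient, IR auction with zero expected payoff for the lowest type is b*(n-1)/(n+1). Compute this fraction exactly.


Step 1: By Revenue Equivalence, expected revenue = b*(n-1)/(n+1)
Step 2: Substituting n = 14, b = 18
Step 3: Revenue = 18*(14-1)/(14+1) = 18*13/15
Step 4: Revenue = 234/15 = 78/5

78/5


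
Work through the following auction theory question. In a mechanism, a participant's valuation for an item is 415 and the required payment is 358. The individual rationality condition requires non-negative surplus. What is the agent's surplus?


Step 1: Surplus = value - payment = 415 - 358 = 57
Step 2: IR is satisfied (surplus >= 0)

57


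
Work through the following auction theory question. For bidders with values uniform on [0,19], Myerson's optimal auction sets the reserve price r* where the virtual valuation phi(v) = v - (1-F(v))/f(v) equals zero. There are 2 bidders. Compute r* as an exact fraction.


Step 1: For U[0,19], F(v) = v/19 and f(v) = 1/19
Step 2: phi(v) = v - (1 - v/19)/(1/19) = v - (19 - v) = 2v - 19
Step 3: Set phi(r*) = 0: 2r* - 19 = 0
Step 4: r* = 19/2 (the number of bidders n = 2 does not enter)

19/2


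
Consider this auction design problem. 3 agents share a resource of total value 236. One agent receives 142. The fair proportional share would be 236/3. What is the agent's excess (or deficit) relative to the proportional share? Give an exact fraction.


Step 1: Proportional share = 236/3
Step 2: Agent's actual allocation = 142
Step 3: Excess = 142 - 236/3 = 190/3

190/3


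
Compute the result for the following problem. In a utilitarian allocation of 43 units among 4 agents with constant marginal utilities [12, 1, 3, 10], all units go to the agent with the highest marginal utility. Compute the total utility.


Step 1: The marginal utilities are [12, 1, 3, 10]
Step 2: The highest marginal utility is 12
Step 3: All 43 units go to that agent
Step 4: Total utility = 12 * 43 = 516

516


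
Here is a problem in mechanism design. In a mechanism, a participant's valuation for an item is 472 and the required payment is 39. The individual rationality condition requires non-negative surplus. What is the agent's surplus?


Step 1: Surplus = value - payment = 472 - 39 = 433
Step 2: IR is satisfied (surplus >= 0)

433


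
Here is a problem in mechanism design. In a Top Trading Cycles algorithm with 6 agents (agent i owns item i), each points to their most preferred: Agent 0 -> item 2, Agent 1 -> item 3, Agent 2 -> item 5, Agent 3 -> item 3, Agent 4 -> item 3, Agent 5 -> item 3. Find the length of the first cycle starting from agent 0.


Step 1: Trace the pointer graph from agent 0: 0 -> 2 -> 5 -> 3 -> 3
Step 2: A cycle is detected when we revisit agent 3
Step 3: The cycle is: 3 -> 3
Step 4: Cycle length = 1

1


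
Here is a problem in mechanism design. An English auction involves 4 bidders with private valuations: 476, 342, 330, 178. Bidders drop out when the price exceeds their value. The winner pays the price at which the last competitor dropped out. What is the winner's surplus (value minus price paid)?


Step 1: Identify the highest value: 476
Step 2: Identify the second-highest value: 342
Step 3: The final price = second-highest value = 342
Step 4: Surplus = 476 - 342 = 134

134


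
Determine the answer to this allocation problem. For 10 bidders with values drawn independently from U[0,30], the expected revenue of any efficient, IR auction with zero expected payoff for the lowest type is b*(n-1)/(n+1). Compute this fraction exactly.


Step 1: By Revenue Equivalence, expected revenue = b*(n-1)/(n+1)
Step 2: Substituting n = 10, b = 30
Step 3: Revenue = 30*(10-1)/(10+1) = 30*9/11
Step 4: Revenue = 270/11

270/11


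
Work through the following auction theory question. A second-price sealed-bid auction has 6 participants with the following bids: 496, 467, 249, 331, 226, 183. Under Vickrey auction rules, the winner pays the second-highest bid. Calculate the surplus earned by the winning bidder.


Step 1: Sort bids in descending order: 496, 467, 331, 249, 226, 183
Step 2: The winning bid is the highest: 496
Step 3: The payment equals the second-highest bid: 467
Step 4: Surplus = winner's bid - payment = 496 - 467 = 29

29


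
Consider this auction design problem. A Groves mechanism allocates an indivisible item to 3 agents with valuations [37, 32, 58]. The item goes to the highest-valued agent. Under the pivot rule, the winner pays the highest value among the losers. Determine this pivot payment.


Step 1: The efficient winner is agent 2 with value 58
Step 2: Other agents' values: [37, 32]
Step 3: Pivot payment = max(others) = 37
Step 4: The winner pays 37

37


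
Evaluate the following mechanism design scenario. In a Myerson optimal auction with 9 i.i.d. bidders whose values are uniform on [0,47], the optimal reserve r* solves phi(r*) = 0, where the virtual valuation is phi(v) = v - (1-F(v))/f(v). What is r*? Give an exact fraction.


Step 1: For U[0,47], F(v) = v/47 and f(v) = 1/47
Step 2: phi(v) = v - (1 - v/47)/(1/47) = v - (47 - v) = 2v - 47
Step 3: Set phi(r*) = 0: 2r* - 47 = 0
Step 4: r* = 47/2 (the number of bidders n = 9 does not enter)

47/2


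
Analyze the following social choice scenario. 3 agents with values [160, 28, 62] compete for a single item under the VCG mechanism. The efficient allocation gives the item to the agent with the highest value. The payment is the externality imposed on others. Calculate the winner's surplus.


Step 1: The winner is the agent with the highest value: agent 0 with value 160
Step 2: Values of other agents: [28, 62]
Step 3: VCG payment = max of others' values = 62
Step 4: Surplus = 160 - 62 = 98

98


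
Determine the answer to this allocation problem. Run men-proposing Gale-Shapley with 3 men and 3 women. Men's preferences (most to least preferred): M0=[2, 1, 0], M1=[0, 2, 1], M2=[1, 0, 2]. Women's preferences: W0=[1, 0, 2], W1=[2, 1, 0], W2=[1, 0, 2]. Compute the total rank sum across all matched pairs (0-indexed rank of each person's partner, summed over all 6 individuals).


Step 1: Run Gale-Shapley (men propose, women hold best offer):
  M0 proposes to W2; she accepts
  M1 proposes to W0; she accepts
  M2 proposes to W1; she accepts
Step 2: Final matching: W0-M1, W1-M2, W2-M0
Step 3: 0-indexed ranks (man's rank of his match, then woman's): 0 + 0 + 0 + 0 + 0 + 1
Step 4: Total rank sum = 1

1


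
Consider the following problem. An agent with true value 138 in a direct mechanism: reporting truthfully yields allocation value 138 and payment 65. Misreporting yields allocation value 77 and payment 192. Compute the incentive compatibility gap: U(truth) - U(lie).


Step 1: U(truth) = value - payment = 138 - 65 = 73
Step 2: U(lie) = allocation - payment = 77 - 192 = -115
Step 3: IC gap = 73 - (-115) = 188

188


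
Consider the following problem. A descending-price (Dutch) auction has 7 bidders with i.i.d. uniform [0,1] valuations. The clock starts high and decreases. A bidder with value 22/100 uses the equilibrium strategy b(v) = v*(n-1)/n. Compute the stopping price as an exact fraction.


Step 1: Dutch auctions are strategically equivalent to first-price auctions
Step 2: The equilibrium bid is b(v) = v*(n-1)/n
Step 3: b = 11/50 * 6/7
Step 4: b = 33/175

33/175


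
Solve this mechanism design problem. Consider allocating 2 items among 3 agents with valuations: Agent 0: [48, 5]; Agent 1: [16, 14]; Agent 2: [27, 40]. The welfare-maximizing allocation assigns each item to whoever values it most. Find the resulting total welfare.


Step 1: For each item, find the maximum value among all agents.
Step 2: Item 0 -> Agent 0 (value 48)
Step 3: Item 1 -> Agent 2 (value 40)
Step 4: Total welfare = 48 + 40 = 88

88


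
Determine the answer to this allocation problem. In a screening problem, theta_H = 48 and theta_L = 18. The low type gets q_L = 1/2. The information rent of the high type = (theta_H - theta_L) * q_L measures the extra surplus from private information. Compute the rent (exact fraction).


Step 1: theta_H - theta_L = 48 - 18 = 30
Step 2: Information rent = (theta_H - theta_L) * q_L
Step 3: = 30 * 1/2
Step 4: = 15

15


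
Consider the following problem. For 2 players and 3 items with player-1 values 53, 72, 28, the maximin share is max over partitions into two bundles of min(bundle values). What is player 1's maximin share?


Step 1: Item values = 53, 72, 28
Step 2: Enumerate all 2-bundle partitions and take the smaller bundle:
  Partition 1: {53} vs {72,28} -> bundles 53, 100; min = 53
  Partition 2: {72} vs {53,28} -> bundles 72, 81; min = 72
  Partition 3: {28} vs {53,72} -> bundles 28, 125; min = 28
Step 3: MMS = max(53, 72, 28) = 72

72


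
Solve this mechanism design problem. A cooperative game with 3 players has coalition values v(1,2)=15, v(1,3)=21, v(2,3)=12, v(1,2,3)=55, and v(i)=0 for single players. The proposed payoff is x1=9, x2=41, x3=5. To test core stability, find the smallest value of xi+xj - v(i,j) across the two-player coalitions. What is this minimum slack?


Step 1: Slack for coalition (1,2): x1+x2 - v12 = 50 - 15 = 35
Step 2: Slack for coalition (1,3): x1+x3 - v13 = 14 - 21 = -7
Step 3: Slack for coalition (2,3): x2+x3 - v23 = 46 - 12 = 34
Step 4: Minimum slack = min(35, -7, 34) = -7, attained by (1,3); coalition (1,3) can block (slack < 0), so the allocation is not in the core

-7


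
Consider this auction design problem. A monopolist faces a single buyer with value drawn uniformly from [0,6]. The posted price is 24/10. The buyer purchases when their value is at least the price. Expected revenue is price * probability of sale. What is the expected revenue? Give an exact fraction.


Step 1: Posted price r = 12/5, value support [0,6]
Step 2: P(v >= r) = (6 - 12/5)/6 = 3/5
Step 3: Expected revenue = r * P(v >= r) = 12/5 * 3/5
Step 4: Revenue = 36/25

36/25


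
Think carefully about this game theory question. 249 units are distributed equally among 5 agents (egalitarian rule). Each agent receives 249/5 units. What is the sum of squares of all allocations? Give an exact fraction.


Step 1: Each agent's share = 249/5
Step 2: Square of each share = (249/5)^2 = 62001/25
Step 3: Sum of squares = 5 * 62001/25 = 62001/5

62001/5


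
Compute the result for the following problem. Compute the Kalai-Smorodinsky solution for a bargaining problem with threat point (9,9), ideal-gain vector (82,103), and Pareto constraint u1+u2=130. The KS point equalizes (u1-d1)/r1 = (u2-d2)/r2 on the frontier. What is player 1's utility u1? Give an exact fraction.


Step 1: At the KS point, (u1-d1)/r1 = (u2-d2)/r2 = t and u1+u2 = 130
Step 2: u1 = d1 + r1*t and u2 = d2 + r2*t, so (d1 + r1*t) + (d2 + r2*t) = 130
Step 3: t = (130 - 9 - 9)/(82 + 103) = 112/185
Step 4: u1 = d1 + r1*t = 9 + 82 * 112/185 = 10849/185
Step 5: (Check: u2 = d2 + r2*t = 13201/185; u1+u2 = 10849/185 + 13201/185 = 130, on the frontier.)

10849/185


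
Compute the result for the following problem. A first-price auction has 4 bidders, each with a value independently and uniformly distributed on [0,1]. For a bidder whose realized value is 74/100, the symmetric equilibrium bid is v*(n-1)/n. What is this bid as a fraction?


Step 1: The symmetric BNE bidding function is b(v) = v * (n-1) / n
Step 2: Substitute v = 37/50 and n = 4
Step 3: b = 37/50 * 3/4
Step 4: b = 111/200

111/200


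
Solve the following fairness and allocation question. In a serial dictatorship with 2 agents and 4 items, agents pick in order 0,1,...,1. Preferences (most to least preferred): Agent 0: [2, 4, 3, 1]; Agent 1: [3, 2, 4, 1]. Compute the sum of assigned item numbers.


Step 1: Agent 0 picks item 2
Step 2: Agent 1 picks item 3
Step 3: Sum = 2 + 3 = 5

5


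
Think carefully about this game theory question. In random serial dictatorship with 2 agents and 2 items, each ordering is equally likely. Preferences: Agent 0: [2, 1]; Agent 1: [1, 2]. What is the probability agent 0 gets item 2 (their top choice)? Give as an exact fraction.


Step 1: Agent 0 wants item 2
Step 2: There are 2 possible orderings of agents
Step 3: In 2 orderings, agent 0 gets item 2
Step 4: Probability = 2/2 = 1

1


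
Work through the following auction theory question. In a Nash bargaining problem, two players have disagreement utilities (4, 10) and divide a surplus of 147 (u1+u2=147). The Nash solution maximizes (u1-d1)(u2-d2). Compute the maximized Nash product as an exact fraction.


Step 1: The Nash solution splits surplus symmetrically above the disagreement point
Step 2: u1 = (total + d1 - d2)/2 = (147 + 4 - 10)/2 = 141/2
Step 3: u2 = (total - d1 + d2)/2 = (147 - 4 + 10)/2 = 153/2
Step 4: Nash product = (141/2 - 4) * (153/2 - 10)
Step 5: = 133/2 * 133/2 = 17689/4

17689/4


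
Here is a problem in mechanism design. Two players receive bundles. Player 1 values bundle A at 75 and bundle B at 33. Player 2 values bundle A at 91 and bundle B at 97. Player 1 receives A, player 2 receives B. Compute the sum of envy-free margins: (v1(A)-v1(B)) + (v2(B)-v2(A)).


Step 1: Player 1's margin = v1(A) - v1(B) = 75 - 33 = 42
Step 2: Player 2's margin = v2(B) - v2(A) = 97 - 91 = 6
Step 3: Total margin = 42 + 6 = 48

48


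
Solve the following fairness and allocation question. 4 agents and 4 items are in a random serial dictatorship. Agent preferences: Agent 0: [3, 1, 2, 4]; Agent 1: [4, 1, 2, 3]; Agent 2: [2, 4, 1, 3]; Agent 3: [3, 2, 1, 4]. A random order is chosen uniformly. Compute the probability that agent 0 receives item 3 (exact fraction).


Step 1: Agent 0 wants item 3
Step 2: There are 24 possible orderings of agents
Step 3: In 12 orderings, agent 0 gets item 3
Step 4: Probability = 12/24 = 1/2

1/2


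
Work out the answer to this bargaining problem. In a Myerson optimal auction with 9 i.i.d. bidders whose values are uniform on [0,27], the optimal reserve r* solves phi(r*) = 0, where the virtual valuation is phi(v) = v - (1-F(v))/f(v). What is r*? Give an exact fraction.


Step 1: For U[0,27], F(v) = v/27 and f(v) = 1/27
Step 2: phi(v) = v - (1 - v/27)/(1/27) = v - (27 - v) = 2v - 27
Step 3: Set phi(r*) = 0: 2r* - 27 = 0
Step 4: r* = 27/2 (the number of bidders n = 9 does not enter)

27/2


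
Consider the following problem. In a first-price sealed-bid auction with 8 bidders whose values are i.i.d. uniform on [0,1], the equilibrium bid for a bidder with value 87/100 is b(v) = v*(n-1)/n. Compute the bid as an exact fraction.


Step 1: The symmetric BNE bidding function is b(v) = v * (n-1) / n
Step 2: Substitute v = 87/100 and n = 8
Step 3: b = 87/100 * 7/8
Step 4: b = 609/800

609/800


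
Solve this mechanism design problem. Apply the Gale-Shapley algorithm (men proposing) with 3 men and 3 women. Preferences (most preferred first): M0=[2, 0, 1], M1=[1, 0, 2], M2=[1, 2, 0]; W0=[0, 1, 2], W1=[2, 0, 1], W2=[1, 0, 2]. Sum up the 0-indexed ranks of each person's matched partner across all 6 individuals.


Step 1: Run Gale-Shapley (men propose, women hold best offer):
  M0 proposes to W2; she accepts
  M1 proposes to W1; she accepts
  M2 proposes to W1; she switches from M1
  M1 proposes to W0; she accepts
Step 2: Final matching: W0-M1, W1-M2, W2-M0
Step 3: 0-indexed ranks (man's rank of his match, then woman's): 1 + 1 + 0 + 0 + 0 + 1
Step 4: Total rank sum = 3

3


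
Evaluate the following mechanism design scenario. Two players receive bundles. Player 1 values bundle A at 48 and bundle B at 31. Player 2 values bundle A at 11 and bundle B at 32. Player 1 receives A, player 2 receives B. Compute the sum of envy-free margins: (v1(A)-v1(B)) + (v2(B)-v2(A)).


Step 1: Player 1's margin = v1(A) - v1(B) = 48 - 31 = 17
Step 2: Player 2's margin = v2(B) - v2(A) = 32 - 11 = 21
Step 3: Total margin = 17 + 21 = 38

38


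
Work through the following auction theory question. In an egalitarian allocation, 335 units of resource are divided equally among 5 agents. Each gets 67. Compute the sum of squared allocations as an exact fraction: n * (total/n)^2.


Step 1: Each agent's share = 335/5 = 67
Step 2: Square of each share = (67)^2 = 4489
Step 3: Sum of squares = 5 * 4489 = 22445

22445


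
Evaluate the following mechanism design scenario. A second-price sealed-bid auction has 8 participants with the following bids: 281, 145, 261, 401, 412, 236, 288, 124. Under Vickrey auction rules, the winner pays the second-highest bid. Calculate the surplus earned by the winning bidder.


Step 1: Sort bids in descending order: 412, 401, 288, 281, 261, 236, 145, 124
Step 2: The winning bid is the highest: 412
Step 3: The payment equals the second-highest bid: 401
Step 4: Surplus = winner's bid - payment = 412 - 401 = 11

11


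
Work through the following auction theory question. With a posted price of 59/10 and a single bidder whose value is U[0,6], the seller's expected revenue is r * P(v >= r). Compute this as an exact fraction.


Step 1: Posted price r = 59/10, value support [0,6]
Step 2: P(v >= r) = (6 - 59/10)/6 = 1/60
Step 3: Expected revenue = r * P(v >= r) = 59/10 * 1/60
Step 4: Revenue = 59/600

59/600


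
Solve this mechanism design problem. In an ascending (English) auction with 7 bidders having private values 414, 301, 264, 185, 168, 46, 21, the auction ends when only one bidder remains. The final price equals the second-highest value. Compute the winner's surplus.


Step 1: Identify the highest value: 414
Step 2: Identify the second-highest value: 301
Step 3: The final price = second-highest value = 301
Step 4: Surplus = 414 - 301 = 113

113


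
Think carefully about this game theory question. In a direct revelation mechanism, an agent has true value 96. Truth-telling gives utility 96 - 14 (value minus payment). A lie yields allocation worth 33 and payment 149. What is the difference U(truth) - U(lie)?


Step 1: U(truth) = value - payment = 96 - 14 = 82
Step 2: U(lie) = allocation - payment = 33 - 149 = -116
Step 3: IC gap = 82 - (-116) = 198

198


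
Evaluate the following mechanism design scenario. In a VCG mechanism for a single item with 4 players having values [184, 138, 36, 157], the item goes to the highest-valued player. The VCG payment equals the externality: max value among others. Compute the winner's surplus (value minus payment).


Step 1: The winner is the agent with the highest value: agent 0 with value 184
Step 2: Values of other agents: [138, 36, 157]
Step 3: VCG payment = max of others' values = 157
Step 4: Surplus = 184 - 157 = 27

27


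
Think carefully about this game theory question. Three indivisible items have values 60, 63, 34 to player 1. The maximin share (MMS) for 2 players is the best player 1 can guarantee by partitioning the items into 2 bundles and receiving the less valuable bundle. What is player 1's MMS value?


Step 1: Item values = 60, 63, 34
Step 2: Enumerate all 2-bundle partitions and take the smaller bundle:
  Partition 1: {60} vs {63,34} -> bundles 60, 97; min = 60
  Partition 2: {63} vs {60,34} -> bundles 63, 94; min = 63
  Partition 3: {34} vs {60,63} -> bundles 34, 123; min = 34
Step 3: MMS = max(60, 63, 34) = 63

63


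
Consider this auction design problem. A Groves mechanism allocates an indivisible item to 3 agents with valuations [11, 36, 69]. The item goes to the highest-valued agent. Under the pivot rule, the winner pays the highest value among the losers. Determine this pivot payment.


Step 1: The efficient winner is agent 2 with value 69
Step 2: Other agents' values: [11, 36]
Step 3: Pivot payment = max(others) = 36
Step 4: The winner pays 36

36


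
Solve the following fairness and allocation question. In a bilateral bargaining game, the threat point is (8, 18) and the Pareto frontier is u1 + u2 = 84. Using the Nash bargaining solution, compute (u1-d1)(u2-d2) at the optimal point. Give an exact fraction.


Step 1: The Nash solution splits surplus symmetrically above the disagreement point
Step 2: u1 = (total + d1 - d2)/2 = (84 + 8 - 18)/2 = 37
Step 3: u2 = (total - d1 + d2)/2 = (84 - 8 + 18)/2 = 47
Step 4: Nash product = (37 - 8) * (47 - 18)
Step 5: = 29 * 29 = 841

841


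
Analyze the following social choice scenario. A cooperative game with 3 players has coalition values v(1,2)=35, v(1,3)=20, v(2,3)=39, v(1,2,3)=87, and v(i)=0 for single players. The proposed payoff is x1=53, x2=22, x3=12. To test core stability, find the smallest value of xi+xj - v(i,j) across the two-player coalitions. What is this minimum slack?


Step 1: Slack for coalition (1,2): x1+x2 - v12 = 75 - 35 = 40
Step 2: Slack for coalition (1,3): x1+x3 - v13 = 65 - 20 = 45
Step 3: Slack for coalition (2,3): x2+x3 - v23 = 34 - 39 = -5
Step 4: Minimum slack = min(40, 45, -5) = -5, attained by (2,3); coalition (2,3) can block (slack < 0), so the allocation is not in the core

-5


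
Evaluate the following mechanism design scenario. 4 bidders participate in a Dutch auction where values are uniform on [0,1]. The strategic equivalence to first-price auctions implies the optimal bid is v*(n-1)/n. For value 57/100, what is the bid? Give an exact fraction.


Step 1: Dutch auctions are strategically equivalent to first-price auctions
Step 2: The equilibrium bid is b(v) = v*(n-1)/n
Step 3: b = 57/100 * 3/4
Step 4: b = 171/400

171/400


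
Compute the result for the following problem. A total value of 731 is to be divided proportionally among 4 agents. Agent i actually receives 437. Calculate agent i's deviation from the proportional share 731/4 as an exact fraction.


Step 1: Proportional share = 731/4
Step 2: Agent's actual allocation = 437
Step 3: Excess = 437 - 731/4 = 1017/4

1017/4


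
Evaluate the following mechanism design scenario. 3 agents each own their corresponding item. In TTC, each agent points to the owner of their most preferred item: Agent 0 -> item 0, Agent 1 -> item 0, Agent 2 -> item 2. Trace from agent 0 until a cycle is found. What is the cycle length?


Step 1: Trace the pointer graph from agent 0: 0 -> 0
Step 2: A cycle is detected when we revisit agent 0
Step 3: The cycle is: 0 -> 0
Step 4: Cycle length = 1

1


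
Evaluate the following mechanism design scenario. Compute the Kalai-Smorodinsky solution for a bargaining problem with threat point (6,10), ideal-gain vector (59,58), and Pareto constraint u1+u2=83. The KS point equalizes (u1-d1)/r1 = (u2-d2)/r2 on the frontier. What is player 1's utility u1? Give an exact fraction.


Step 1: At the KS point, (u1-d1)/r1 = (u2-d2)/r2 = t and u1+u2 = 83
Step 2: u1 = d1 + r1*t and u2 = d2 + r2*t, so (d1 + r1*t) + (d2 + r2*t) = 83
Step 3: t = (83 - 6 - 10)/(59 + 58) = 67/117
Step 4: u1 = d1 + r1*t = 6 + 59 * 67/117 = 4655/117
Step 5: (Check: u2 = d2 + r2*t = 5056/117; u1+u2 = 4655/117 + 5056/117 = 83, on the frontier.)

4655/117


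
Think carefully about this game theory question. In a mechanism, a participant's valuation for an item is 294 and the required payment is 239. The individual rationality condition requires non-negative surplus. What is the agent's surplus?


Step 1: Surplus = value - payment = 294 - 239 = 55
Step 2: IR is satisfied (surplus >= 0)

55


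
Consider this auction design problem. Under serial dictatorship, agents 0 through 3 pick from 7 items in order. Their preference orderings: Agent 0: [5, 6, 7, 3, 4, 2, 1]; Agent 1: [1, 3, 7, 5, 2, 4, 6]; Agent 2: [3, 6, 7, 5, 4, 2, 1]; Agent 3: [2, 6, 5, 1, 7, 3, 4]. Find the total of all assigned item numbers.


Step 1: Agent 0 picks item 5
Step 2: Agent 1 picks item 1
Step 3: Agent 2 picks item 3
Step 4: Agent 3 picks item 2
Step 5: Sum = 5 + 1 + 3 + 2 = 11

11


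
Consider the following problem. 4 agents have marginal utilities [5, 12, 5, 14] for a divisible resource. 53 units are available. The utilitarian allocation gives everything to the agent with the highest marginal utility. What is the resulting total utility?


Step 1: The marginal utilities are [5, 12, 5, 14]
Step 2: The highest marginal utility is 14
Step 3: All 53 units go to that agent
Step 4: Total utility = 14 * 53 = 742

742


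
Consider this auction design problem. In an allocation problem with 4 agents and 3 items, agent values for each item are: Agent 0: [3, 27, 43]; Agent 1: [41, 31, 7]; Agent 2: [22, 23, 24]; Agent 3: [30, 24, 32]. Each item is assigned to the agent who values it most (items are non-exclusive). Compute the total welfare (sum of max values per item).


Step 1: For each item, find the maximum value among all agents.
Step 2: Item 0 -> Agent 1 (value 41)
Step 3: Item 1 -> Agent 1 (value 31)
Step 4: Item 2 -> Agent 0 (value 43)
Step 5: Total welfare = 41 + 31 + 43 = 115

115


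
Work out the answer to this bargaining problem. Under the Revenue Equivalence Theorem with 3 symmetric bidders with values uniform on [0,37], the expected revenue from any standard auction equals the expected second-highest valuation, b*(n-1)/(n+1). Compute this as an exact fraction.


Step 1: By Revenue Equivalence, expected revenue = b*(n-1)/(n+1)
Step 2: Substituting n = 3, b = 37
Step 3: Revenue = 37*(3-1)/(3+1) = 37*2/4
Step 4: Revenue = 74/4 = 37/2

37/2


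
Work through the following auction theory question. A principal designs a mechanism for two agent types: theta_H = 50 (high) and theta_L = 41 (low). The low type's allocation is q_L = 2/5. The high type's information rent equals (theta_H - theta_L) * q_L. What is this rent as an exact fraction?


Step 1: theta_H - theta_L = 50 - 41 = 9
Step 2: Information rent = (theta_H - theta_L) * q_L
Step 3: = 9 * 2/5
Step 4: = 18/5

18/5


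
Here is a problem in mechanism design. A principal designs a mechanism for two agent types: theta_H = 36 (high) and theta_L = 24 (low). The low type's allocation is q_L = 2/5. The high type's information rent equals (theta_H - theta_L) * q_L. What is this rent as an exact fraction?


Step 1: theta_H - theta_L = 36 - 24 = 12
Step 2: Information rent = (theta_H - theta_L) * q_L
Step 3: = 12 * 2/5
Step 4: = 24/5

24/5


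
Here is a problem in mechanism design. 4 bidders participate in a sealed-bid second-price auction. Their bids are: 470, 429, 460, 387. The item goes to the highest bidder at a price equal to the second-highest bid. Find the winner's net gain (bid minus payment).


Step 1: Sort bids in descending order: 470, 460, 429, 387
Step 2: The winning bid is the highest: 470
Step 3: The payment equals the second-highest bid: 460
Step 4: Surplus = winner's bid - payment = 470 - 460 = 10

10


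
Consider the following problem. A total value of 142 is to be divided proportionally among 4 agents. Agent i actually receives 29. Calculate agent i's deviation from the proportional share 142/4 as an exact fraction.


Step 1: Proportional share = 142/4 = 71/2
Step 2: Agent's actual allocation = 29
Step 3: Excess = 29 - 71/2 = -13/2

-13/2


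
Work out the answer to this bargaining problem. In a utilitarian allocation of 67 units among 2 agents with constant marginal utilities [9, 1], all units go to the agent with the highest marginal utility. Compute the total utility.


Step 1: The marginal utilities are [9, 1]
Step 2: The highest marginal utility is 9
Step 3: All 67 units go to that agent
Step 4: Total utility = 9 * 67 = 603

603


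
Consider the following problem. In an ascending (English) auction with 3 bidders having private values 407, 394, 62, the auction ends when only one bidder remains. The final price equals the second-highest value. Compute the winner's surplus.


Step 1: Identify the highest value: 407
Step 2: Identify the second-highest value: 394
Step 3: The final price = second-highest value = 394
Step 4: Surplus = 407 - 394 = 13

13


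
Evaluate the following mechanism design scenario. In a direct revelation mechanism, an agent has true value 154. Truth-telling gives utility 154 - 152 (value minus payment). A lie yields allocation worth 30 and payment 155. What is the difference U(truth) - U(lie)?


Step 1: U(truth) = value - payment = 154 - 152 = 2
Step 2: U(lie) = allocation - payment = 30 - 155 = -125
Step 3: IC gap = 2 - (-125) = 127

127


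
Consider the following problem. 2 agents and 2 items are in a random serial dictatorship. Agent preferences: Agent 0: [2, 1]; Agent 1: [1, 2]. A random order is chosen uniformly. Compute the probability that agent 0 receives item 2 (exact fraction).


Step 1: Agent 0 wants item 2
Step 2: There are 2 possible orderings of agents
Step 3: In 2 orderings, agent 0 gets item 2
Step 4: Probability = 2/2 = 1

1


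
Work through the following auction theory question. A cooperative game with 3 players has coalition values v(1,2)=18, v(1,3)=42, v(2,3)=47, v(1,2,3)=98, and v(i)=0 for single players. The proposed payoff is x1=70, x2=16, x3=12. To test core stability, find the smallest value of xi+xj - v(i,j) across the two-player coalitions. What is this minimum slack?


Step 1: Slack for coalition (1,2): x1+x2 - v12 = 86 - 18 = 68
Step 2: Slack for coalition (1,3): x1+x3 - v13 = 82 - 42 = 40
Step 3: Slack for coalition (2,3): x2+x3 - v23 = 28 - 47 = -19
Step 4: Minimum slack = min(68, 40, -19) = -19, attained by (2,3); coalition (2,3) can block (slack < 0), so the allocation is not in the core

-19


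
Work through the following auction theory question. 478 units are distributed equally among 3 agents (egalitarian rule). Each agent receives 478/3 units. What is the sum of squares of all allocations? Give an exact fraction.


Step 1: Each agent's share = 478/3
Step 2: Square of each share = (478/3)^2 = 228484/9
Step 3: Sum of squares = 3 * 228484/9 = 228484/3

228484/3
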